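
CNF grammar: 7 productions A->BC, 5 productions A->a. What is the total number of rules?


CNF allows two rule forms:
  A -> BC (binary): 7 rules
  A -> a (terminal): 5 rules
Total = 7 + 5 = 12

12


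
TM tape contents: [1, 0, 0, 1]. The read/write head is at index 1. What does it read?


Tape: [1, 0, 0, 1]
Positions: 0 1 2 3
Values:    1 0 0 1
Head at position 1
tape[1] = 0

0


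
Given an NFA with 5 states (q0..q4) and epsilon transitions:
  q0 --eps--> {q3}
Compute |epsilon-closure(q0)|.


Starting from q0
Initialize closure = {q0}
Follow epsilon from q0 -> add q3
Final closure: {q0, q3}
Size = 2

2


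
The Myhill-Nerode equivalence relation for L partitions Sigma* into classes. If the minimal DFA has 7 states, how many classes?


Myhill-Nerode theorem:
Number of equivalence classes = number of states in minimal DFA
Minimal DFA states = 7
Therefore equivalence classes = 7

7


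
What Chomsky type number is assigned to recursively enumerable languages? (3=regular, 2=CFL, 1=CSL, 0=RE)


Chomsky hierarchy levels:
  Type 3: Regular (DFA/NFA/regex)
  Type 2: Context-free (PDA)
  Type 1: Context-sensitive
  Type 0: Recursively enumerable (TM)
'recursively enumerable' corresponds to Type 0

0


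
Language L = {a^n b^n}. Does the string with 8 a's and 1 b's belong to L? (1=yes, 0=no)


Language requires equal numbers of a's and b's
PDA pushes for each 'a', pops for each 'b'
Number of a's = 8
Number of b's = 1
8 != 1 -> Reject

0


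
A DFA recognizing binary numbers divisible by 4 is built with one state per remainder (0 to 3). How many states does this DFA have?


Divisibility by 4 is tracked via the remainder mod 4: 0, 1, ..., 3
The construction assigns one state to each remainder
Number of remainders = 4

4


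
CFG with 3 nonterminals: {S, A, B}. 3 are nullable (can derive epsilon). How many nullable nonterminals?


Nonterminals: {S, A, B}
A nonterminal is nullable if it can derive epsilon
Counting nullable nonterminals: 3
Total nullable = 3

3


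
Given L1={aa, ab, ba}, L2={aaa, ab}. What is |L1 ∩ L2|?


L1 = {aa, ab, ba}
L2 = {aaa, ab}
Checking each string in L1 against L2:
  'aa': in L2? No
  'ab': in L2? Yes
  'ba': in L2? No
Intersection = {ab}
|L1 ∩ L2| = 1

1


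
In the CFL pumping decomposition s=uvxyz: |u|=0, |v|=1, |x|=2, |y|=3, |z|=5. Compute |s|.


|s| = |u| + |v| + |x| + |y| + |z|
= 0 + 1 + 2 + 3 + 5
= 1 + 2 + 8
= 3 + 8
= 11

11


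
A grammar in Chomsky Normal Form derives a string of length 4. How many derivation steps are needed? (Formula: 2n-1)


Chomsky Normal Form derivation:
String length n = 4
Each step either:
  - Splits a nonterminal into two (n-1 such steps)
  - Converts a nonterminal to terminal (n such steps)
Total = (n-1) + n = 2n - 1
= 2(4) - 1
= 8 - 1
= 7

7


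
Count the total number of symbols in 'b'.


String: 'b'
Counting characters:
  'b' appears 1 time(s)
Total length = 0 + 1 = 1

1


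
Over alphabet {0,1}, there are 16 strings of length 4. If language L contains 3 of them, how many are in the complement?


Alphabet: {0,1}
String length: 4
Total strings of length 4 = 2^4 = 16
Strings in L = 3
Complement = total - |L|
= 16 - 3
= 13

13


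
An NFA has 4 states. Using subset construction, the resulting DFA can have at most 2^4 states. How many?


NFA has 4 states
Subset construction: each DFA state = subset of NFA states
Maximum subsets = 2^4
2^4 = 16

16


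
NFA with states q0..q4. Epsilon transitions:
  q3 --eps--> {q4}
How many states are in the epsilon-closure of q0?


Starting from q0
Initialize closure = {q0}
q0 has no outgoing epsilon transitions -> nothing to add
Final closure: {q0}
Size = 1

1


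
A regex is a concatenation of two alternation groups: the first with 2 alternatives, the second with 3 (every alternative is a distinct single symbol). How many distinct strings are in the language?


First group: 2 alternatives
Second group: 3 alternatives
Concatenation: each choice from group 1 pairs with each from group 2
Total = 2 x 3 = 6

6


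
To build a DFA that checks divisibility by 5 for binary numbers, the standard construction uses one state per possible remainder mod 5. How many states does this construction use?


Divisibility by 5 is tracked via the remainder mod 5: 0, 1, ..., 4
The construction assigns one state to each remainder
Number of remainders = 5

5


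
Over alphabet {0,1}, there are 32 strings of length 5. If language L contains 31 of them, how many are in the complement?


Alphabet: {0,1}
String length: 5
Total strings of length 5 = 2^5 = 32
Strings in L = 31
Complement = total - |L|
= 32 - 31
= 1

1


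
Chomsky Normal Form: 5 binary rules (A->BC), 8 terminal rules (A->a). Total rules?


CNF allows two rule forms:
  A -> BC (binary): 5 rules
  A -> a (terminal): 8 rules
Total = 5 + 8 = 13

13


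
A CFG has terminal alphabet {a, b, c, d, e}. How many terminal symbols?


Terminal symbols: a, b, c, d, e
Counting each: a (#1), b (#2), c (#3), d (#4), e (#5)
Total = 5

5


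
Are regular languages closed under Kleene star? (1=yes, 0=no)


Regular languages are closed under:
- Union (DFA product construction)
- Intersection (DFA product construction)
- Complement (swap accept/reject states)
- Concatenation (NFA construction)
- Kleene star (NFA construction)
Kleene star is in this list
Therefore: closed

1


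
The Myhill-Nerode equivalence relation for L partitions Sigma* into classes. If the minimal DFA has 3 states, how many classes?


Myhill-Nerode theorem:
Number of equivalence classes = number of states in minimal DFA
Minimal DFA states = 3
Therefore equivalence classes = 3

3


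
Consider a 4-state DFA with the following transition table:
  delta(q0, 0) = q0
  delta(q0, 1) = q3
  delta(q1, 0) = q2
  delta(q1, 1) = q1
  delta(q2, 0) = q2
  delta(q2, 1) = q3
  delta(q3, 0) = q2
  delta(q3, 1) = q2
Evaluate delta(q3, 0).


Looking up transition function:
delta(q3, 0) in the table
Row: q3, Column: 0
Result: q2

q2


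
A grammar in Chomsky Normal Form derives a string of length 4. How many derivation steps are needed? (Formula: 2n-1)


Chomsky Normal Form derivation:
String length n = 4
Each step either:
  - Splits a nonterminal into two (n-1 such steps)
  - Converts a nonterminal to terminal (n such steps)
Total = (n-1) + n = 2n - 1
= 2(4) - 1
= 8 - 1
= 7

7


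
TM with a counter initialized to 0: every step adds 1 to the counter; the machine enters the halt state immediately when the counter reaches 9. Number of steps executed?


Counter starts at 0. Counting sequence:
  Step 1: counter = 1
  Step 2: counter = 2
  Step 3: counter = 3
  Step 4: counter = 4
  Step 5: counter = 5
  Step 6: counter = 6
  ...
  Step 9: counter = 9
Counter reached 9 -> halt
Total steps = 9

9


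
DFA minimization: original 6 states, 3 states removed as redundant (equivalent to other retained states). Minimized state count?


Original DFA: 6 states
Redundant states removed: 3
Minimized states = original - removed
= 6 - 3
= 3

3


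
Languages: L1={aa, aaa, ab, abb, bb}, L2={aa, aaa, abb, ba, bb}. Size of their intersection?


L1 = {aa, aaa, ab, abb, bb}
L2 = {aa, aaa, abb, ba, bb}
Checking each string in L1 against L2:
  'aa': in L2? Yes
  'aaa': in L2? Yes
  'ab': in L2? No
  'abb': in L2? Yes
  'bb': in L2? Yes
Intersection = {aa, aaa, abb, bb}
|L1 ∩ L2| = 4

4


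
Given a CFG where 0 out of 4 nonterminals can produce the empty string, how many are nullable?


Nonterminals: {S, A, B, C}
A nonterminal is nullable if it can derive epsilon
Counting nullable nonterminals: 0
Total nullable = 0

0


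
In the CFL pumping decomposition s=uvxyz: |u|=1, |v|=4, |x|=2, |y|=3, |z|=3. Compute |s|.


|s| = |u| + |v| + |x| + |y| + |z|
= 1 + 4 + 2 + 3 + 3
= 5 + 2 + 6
= 7 + 6
= 13

13


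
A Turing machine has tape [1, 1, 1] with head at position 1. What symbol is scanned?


Tape: [1, 1, 1]
Positions: 0 1 2
Values:    1 1 1
Head at position 1
tape[1] = 1

1


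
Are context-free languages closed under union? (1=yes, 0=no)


CFL closure properties:
  Closed under: union, concatenation, Kleene star
  NOT closed under: intersection, complement
Operation 'union' is in closed list -> Yes (closed)

1


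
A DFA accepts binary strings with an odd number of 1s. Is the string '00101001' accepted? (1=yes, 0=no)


DFA has 2 states: q_even (start, accept=no) and q_odd
Processing string '00101001' character by character:
  Position 0: read '0', 1-count=0 -> q_even (no change)
  Position 1: read '0', 1-count=0 -> q_even (no change)
  Position 2: read '1', 1-count=1 -> q_odd
  Position 3: read '0', 1-count=1 -> q_odd (no change)
  Position 4: read '1', 1-count=2 -> q_even
  Position 5: read '0', 1-count=2 -> q_even (no change)
  Position 6: read '0', 1-count=2 -> q_even (no change)
  Position 7: read '1', 1-count=3 -> q_odd
Final state: q_odd, total 1s = 3 (odd); the DFA requires an odd count -> accept

1


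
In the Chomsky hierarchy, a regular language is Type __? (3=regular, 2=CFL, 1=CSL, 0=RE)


Chomsky hierarchy levels:
  Type 3: Regular (DFA/NFA/regex)
  Type 2: Context-free (PDA)
  Type 1: Context-sensitive
  Type 0: Recursively enumerable (TM)
'regular' corresponds to Type 3

3


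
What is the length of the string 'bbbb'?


String: 'bbbb'
Counting characters:
  'b' appears 4 time(s)
Total length = 0 + 4 = 4

4


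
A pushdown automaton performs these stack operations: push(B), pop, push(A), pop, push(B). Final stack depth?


Tracing stack operations:
  push(B) -> stack = [B], depth=1
  pop -> removed B, stack = [], depth=0
  push(A) -> stack = [A], depth=1
  pop -> removed A, stack = [], depth=0
  push(B) -> stack = [B], depth=1
Final depth = 1

1


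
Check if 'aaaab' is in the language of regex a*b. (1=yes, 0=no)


Pattern: a*b
String: 'aaaab'
Pattern requires: zero or more 'a's followed by exactly one 'b'
Found 4 leading 'a's
Remaining: 'b'
Remaining is exactly 'b' -> match
Result: 1

1


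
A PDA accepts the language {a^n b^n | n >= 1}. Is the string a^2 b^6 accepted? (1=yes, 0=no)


Language requires equal numbers of a's and b's
PDA pushes for each 'a', pops for each 'b'
Number of a's = 2
Number of b's = 6
2 != 6 -> Reject

0


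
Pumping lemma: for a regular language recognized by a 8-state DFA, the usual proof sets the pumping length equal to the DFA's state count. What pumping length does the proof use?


Pumping lemma for regular languages (standard proof):
Take p = |Q|, the number of DFA states.
Any string of length >= |Q| passes through |Q|+1 states while reading its first |Q| symbols,
so by pigeonhole some state repeats, giving the loop that can be pumped.
Here |Q| = 8
Therefore the proof uses p = 8

8


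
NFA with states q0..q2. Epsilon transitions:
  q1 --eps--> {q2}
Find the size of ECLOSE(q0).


Starting from q0
Initialize closure = {q0}
q0 has no outgoing epsilon transitions -> nothing to add
Final closure: {q0}
Size = 1

1


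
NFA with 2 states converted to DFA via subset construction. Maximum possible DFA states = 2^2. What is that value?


NFA has 2 states
Subset construction: each DFA state = subset of NFA states
Maximum subsets = 2^2
2^2 = 4

4


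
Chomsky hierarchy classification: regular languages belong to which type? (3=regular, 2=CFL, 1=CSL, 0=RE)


Chomsky hierarchy levels:
  Type 3: Regular (DFA/NFA/regex)
  Type 2: Context-free (PDA)
  Type 1: Context-sensitive
  Type 0: Recursively enumerable (TM)
'regular' corresponds to Type 3

3


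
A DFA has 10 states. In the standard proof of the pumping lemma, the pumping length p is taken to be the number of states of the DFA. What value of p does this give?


Pumping lemma for regular languages (standard proof):
Take p = |Q|, the number of DFA states.
Any string of length >= |Q| passes through |Q|+1 states while reading its first |Q| symbols,
so by pigeonhole some state repeats, giving the loop that can be pumped.
Here |Q| = 10
Therefore the proof uses p = 10

10


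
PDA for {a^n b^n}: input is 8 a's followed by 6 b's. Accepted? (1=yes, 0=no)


Language requires equal numbers of a's and b's
PDA pushes for each 'a', pops for each 'b'
Number of a's = 8
Number of b's = 6
8 != 6 -> Reject

0


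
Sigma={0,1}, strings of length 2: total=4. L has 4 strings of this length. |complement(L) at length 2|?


Alphabet: {0,1}
String length: 2
Total strings of length 2 = 2^2 = 4
Strings in L = 4
Complement = total - |L|
= 4 - 4
= 0

0


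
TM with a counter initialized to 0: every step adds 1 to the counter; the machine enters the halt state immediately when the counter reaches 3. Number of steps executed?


Counter starts at 0. Counting sequence:
  Step 1: counter = 1
  Step 2: counter = 2
  Step 3: counter = 3
Counter reached 3 -> halt
Total steps = 3

3


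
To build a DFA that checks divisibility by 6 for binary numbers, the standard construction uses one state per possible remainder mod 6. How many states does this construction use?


Divisibility by 6 is tracked via the remainder mod 6: 0, 1, ..., 5
The construction assigns one state to each remainder
Number of remainders = 6

6


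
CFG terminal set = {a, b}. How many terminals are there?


Terminal symbols: a, b
Counting each: a (#1), b (#2)
Total = 2

2


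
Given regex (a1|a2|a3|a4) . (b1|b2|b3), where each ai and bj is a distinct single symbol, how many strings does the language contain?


First group: 4 alternatives
Second group: 3 alternatives
Concatenation: each choice from group 1 pairs with each from group 2
Total = 4 x 3 = 12

12


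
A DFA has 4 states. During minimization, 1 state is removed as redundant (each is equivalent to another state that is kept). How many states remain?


Original DFA: 4 states
Redundant states removed: 1
Minimized states = original - removed
= 4 - 1
= 3

3


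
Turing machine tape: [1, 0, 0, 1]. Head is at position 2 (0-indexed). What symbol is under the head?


Tape: [1, 0, 0, 1]
Positions: 0 1 2 3
Values:    1 0 0 1
Head at position 2
tape[2] = 0

0


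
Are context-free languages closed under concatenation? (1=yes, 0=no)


CFL closure properties:
  Closed under: union, concatenation, Kleene star
  NOT closed under: intersection, complement
Operation 'concatenation' is in closed list -> Yes (closed)

1


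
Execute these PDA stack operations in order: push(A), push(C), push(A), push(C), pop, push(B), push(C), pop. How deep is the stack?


Tracing stack operations:
  push(A) -> stack = [A], depth=1
  push(C) -> stack = [A,C], depth=2
  push(A) -> stack = [A,C,A], depth=3
  push(C) -> stack = [A,C,A,C], depth=4
  pop -> removed C, stack = [A,C,A], depth=3
  push(B) -> stack = [A,C,A,B], depth=4
  push(C) -> stack = [A,C,A,B,C], depth=5
  pop -> removed C, stack = [A,C,A,B], depth=4
Final depth = 4

4


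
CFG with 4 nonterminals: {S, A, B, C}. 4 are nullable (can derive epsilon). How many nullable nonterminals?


Nonterminals: {S, A, B, C}
A nonterminal is nullable if it can derive epsilon
Counting nullable nonterminals: 4
Total nullable = 4

4


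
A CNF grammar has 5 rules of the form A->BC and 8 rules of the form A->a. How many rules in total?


CNF allows two rule forms:
  A -> BC (binary): 5 rules
  A -> a (terminal): 8 rules
Total = 5 + 8 = 13

13


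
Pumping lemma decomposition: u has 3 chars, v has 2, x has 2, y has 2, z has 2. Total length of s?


|s| = |u| + |v| + |x| + |y| + |z|
= 3 + 2 + 2 + 2 + 2
= 5 + 2 + 4
= 7 + 4
= 11

11


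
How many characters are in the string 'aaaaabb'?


String: 'aaaaabb'
Counting characters:
  'a' appears 5 time(s)
  'b' appears 2 time(s)
Total length = 5 + 2 = 7

7


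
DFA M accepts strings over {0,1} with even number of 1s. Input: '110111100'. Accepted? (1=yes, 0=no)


DFA has 2 states: q_even (start, accept=yes) and q_odd
Processing string '110111100' character by character:
  Position 0: read '1', 1-count=1 -> q_odd
  Position 1: read '1', 1-count=2 -> q_even
  Position 2: read '0', 1-count=2 -> q_even (no change)
  Position 3: read '1', 1-count=3 -> q_odd
  Position 4: read '1', 1-count=4 -> q_even
  Position 5: read '1', 1-count=5 -> q_odd
  Position 6: read '1', 1-count=6 -> q_even
  Position 7: read '0', 1-count=6 -> q_even (no change)
  Position 8: read '0', 1-count=6 -> q_even (no change)
Final state: q_even, total 1s = 6 (even); the DFA requires an even count -> accept

1


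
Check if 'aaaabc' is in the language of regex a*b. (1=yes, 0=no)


Pattern: a*b
String: 'aaaabc'
Pattern requires: zero or more 'a's followed by exactly one 'b'
Found 4 leading 'a's
Remaining: 'bc'
Remaining is not 'b' -> no match
Result: 0

0


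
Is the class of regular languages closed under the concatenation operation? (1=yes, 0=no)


Regular languages are closed under:
- Union (DFA product construction)
- Intersection (DFA product construction)
- Complement (swap accept/reject states)
- Concatenation (NFA construction)
- Kleene star (NFA construction)
concatenation is in this list
Therefore: closed

1


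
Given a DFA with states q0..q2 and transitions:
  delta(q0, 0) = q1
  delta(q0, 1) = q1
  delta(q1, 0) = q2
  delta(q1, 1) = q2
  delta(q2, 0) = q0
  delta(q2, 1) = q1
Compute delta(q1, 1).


Looking up transition function:
delta(q1, 1) in the table
Row: q1, Column: 1
Result: q2

q2


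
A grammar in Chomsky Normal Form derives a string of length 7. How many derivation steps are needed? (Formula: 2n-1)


Chomsky Normal Form derivation:
String length n = 7
Each step either:
  - Splits a nonterminal into two (n-1 such steps)
  - Converts a nonterminal to terminal (n such steps)
Total = (n-1) + n = 2n - 1
= 2(7) - 1
= 14 - 1
= 13

13


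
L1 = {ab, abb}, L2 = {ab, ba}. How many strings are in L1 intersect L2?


L1 = {ab, abb}
L2 = {ab, ba}
Checking each string in L1 against L2:
  'ab': in L2? Yes
  'abb': in L2? No
Intersection = {ab}
|L1 ∩ L2| = 1

1


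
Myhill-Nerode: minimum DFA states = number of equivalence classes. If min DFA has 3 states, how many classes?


Myhill-Nerode theorem:
Number of equivalence classes = number of states in minimal DFA
Minimal DFA states = 3
Therefore equivalence classes = 3

3


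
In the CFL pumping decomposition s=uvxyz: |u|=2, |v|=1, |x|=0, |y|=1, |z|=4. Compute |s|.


|s| = |u| + |v| + |x| + |y| + |z|
= 2 + 1 + 0 + 1 + 4
= 3 + 0 + 5
= 3 + 5
= 8

8


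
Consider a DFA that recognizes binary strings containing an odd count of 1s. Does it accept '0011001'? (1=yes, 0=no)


DFA has 2 states: q_even (start, accept=no) and q_odd
Processing string '0011001' character by character:
  Position 0: read '0', 1-count=0 -> q_even (no change)
  Position 1: read '0', 1-count=0 -> q_even (no change)
  Position 2: read '1', 1-count=1 -> q_odd
  Position 3: read '1', 1-count=2 -> q_even
  Position 4: read '0', 1-count=2 -> q_even (no change)
  Position 5: read '0', 1-count=2 -> q_even (no change)
  Position 6: read '1', 1-count=3 -> q_odd
Final state: q_odd, total 1s = 3 (odd); the DFA requires an odd count -> accept

1


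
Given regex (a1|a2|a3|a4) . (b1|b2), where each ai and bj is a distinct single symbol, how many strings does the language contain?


First group: 4 alternatives
Second group: 2 alternatives
Concatenation: each choice from group 1 pairs with each from group 2
Total = 4 x 2 = 8

8


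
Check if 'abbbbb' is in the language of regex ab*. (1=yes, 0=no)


Pattern: ab*
String: 'abbbbb'
Pattern requires: exactly one 'a' followed by zero or more 'b's
First char is 'a' -> OK
Rest 'bbbbb': all b's? Yes
Result: 1

1


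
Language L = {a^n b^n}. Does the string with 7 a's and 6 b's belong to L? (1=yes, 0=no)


Language requires equal numbers of a's and b's
PDA pushes for each 'a', pops for each 'b'
Number of a's = 7
Number of b's = 6
7 != 6 -> Reject

0


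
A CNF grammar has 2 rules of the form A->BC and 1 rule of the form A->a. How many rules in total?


CNF allows two rule forms:
  A -> BC (binary): 2 rules
  A -> a (terminal): 1 rule
Total = 2 + 1 = 3

3


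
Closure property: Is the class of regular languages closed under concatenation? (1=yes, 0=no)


Regular languages are closed under all standard operations:
- Union: Yes (product construction)
- Intersection: Yes (product construction)
- Complement: Yes (swap accept/reject)
- Concatenation: Yes (NFA construction)
Operation: concatenation -> Closed

1


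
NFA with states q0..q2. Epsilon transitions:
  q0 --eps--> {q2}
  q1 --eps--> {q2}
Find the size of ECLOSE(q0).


Starting from q0
Initialize closure = {q0}
Follow epsilon from q0 -> add q2
Final closure: {q0, q2}
Size = 2

2


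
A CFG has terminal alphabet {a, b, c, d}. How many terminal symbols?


Terminal symbols: a, b, c, d
Counting each: a (#1), b (#2), c (#3), d (#4)
Total = 4

4


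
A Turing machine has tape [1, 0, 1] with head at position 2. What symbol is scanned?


Tape: [1, 0, 1]
Positions: 0 1 2
Values:    1 0 1
Head at position 2
tape[2] = 1

1


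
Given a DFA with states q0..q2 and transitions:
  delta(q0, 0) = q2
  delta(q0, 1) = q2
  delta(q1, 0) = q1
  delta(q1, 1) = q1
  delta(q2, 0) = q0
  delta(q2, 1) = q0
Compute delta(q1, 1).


Looking up transition function:
delta(q1, 1) in the table
Row: q1, Column: 1
Result: q1

q1


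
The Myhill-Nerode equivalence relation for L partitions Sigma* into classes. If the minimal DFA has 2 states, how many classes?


Myhill-Nerode theorem:
Number of equivalence classes = number of states in minimal DFA
Minimal DFA states = 2
Therefore equivalence classes = 2

2


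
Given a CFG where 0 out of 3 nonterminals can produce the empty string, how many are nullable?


Nonterminals: {S, A, B}
A nonterminal is nullable if it can derive epsilon
Counting nullable nonterminals: 0
Total nullable = 0

0


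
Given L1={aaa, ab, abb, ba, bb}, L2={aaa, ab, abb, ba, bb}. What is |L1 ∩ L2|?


L1 = {aaa, ab, abb, ba, bb}
L2 = {aaa, ab, abb, ba, bb}
Checking each string in L1 against L2:
  'aaa': in L2? Yes
  'ab': in L2? Yes
  'abb': in L2? Yes
  'ba': in L2? Yes
  'bb': in L2? Yes
Intersection = {aaa, ab, abb, ba, bb}
|L1 ∩ L2| = 5

5


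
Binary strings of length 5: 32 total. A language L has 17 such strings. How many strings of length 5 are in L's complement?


Alphabet: {0,1}
String length: 5
Total strings of length 5 = 2^5 = 32
Strings in L = 17
Complement = total - |L|
= 32 - 17
= 15

15


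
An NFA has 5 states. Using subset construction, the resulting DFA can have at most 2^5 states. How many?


NFA has 5 states
Subset construction: each DFA state = subset of NFA states
Maximum subsets = 2^5
2^5 = 32

32


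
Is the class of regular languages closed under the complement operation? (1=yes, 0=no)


Regular languages are closed under:
- Union (DFA product construction)
- Intersection (DFA product construction)
- Complement (swap accept/reject states)
- Concatenation (NFA construction)
- Kleene star (NFA construction)
complement is in this list
Therefore: closed

1


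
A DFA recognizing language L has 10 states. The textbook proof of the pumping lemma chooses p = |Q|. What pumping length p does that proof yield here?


Pumping lemma for regular languages (standard proof):
Take p = |Q|, the number of DFA states.
Any string of length >= |Q| passes through |Q|+1 states while reading its first |Q| symbols,
so by pigeonhole some state repeats, giving the loop that can be pumped.
Here |Q| = 10
Therefore the proof uses p = 10

10


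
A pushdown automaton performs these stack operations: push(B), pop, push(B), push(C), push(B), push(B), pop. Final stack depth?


Tracing stack operations:
  push(B) -> stack = [B], depth=1
  pop -> removed B, stack = [], depth=0
  push(B) -> stack = [B], depth=1
  push(C) -> stack = [B,C], depth=2
  push(B) -> stack = [B,C,B], depth=3
  push(B) -> stack = [B,C,B,B], depth=4
  pop -> removed B, stack = [B,C,B], depth=3
Final depth = 3

3


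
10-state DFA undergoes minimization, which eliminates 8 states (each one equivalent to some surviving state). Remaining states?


Original DFA: 10 states
Redundant states removed: 8
Minimized states = original - removed
= 10 - 8
= 2

2


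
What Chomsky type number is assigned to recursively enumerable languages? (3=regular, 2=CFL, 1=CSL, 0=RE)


Chomsky hierarchy levels:
  Type 3: Regular (DFA/NFA/regex)
  Type 2: Context-free (PDA)
  Type 1: Context-sensitive
  Type 0: Recursively enumerable (TM)
'recursively enumerable' corresponds to Type 0

0


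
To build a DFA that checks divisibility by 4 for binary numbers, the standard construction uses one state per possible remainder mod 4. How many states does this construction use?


Divisibility by 4 is tracked via the remainder mod 4: 0, 1, ..., 3
The construction assigns one state to each remainder
Number of remainders = 4

4


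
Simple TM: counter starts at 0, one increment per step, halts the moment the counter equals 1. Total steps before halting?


Counter starts at 0. Counting sequence:
  Step 1: counter = 1
Counter reached 1 -> halt
Total steps = 1

1


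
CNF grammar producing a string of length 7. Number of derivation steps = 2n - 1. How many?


Chomsky Normal Form derivation:
String length n = 7
Each step either:
  - Splits a nonterminal into two (n-1 such steps)
  - Converts a nonterminal to terminal (n such steps)
Total = (n-1) + n = 2n - 1
= 2(7) - 1
= 14 - 1
= 13

13


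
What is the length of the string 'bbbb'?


String: 'bbbb'
Counting characters:
  'b' appears 4 time(s)
Total length = 0 + 4 = 4

4


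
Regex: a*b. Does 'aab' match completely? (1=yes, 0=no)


Pattern: a*b
String: 'aab'
Pattern requires: zero or more 'a's followed by exactly one 'b'
Found 2 leading 'a's
Remaining: 'b'
Remaining is exactly 'b' -> match
Result: 1

1


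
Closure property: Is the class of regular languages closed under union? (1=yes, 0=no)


Regular languages are closed under all standard operations:
- Union: Yes (product construction)
- Intersection: Yes (product construction)
- Complement: Yes (swap accept/reject)
- Concatenation: Yes (NFA construction)
Operation: union -> Closed

1


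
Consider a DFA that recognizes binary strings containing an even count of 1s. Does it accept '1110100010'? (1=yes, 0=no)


DFA has 2 states: q_even (start, accept=yes) and q_odd
Processing string '1110100010' character by character:
  Position 0: read '1', 1-count=1 -> q_odd
  Position 1: read '1', 1-count=2 -> q_even
  Position 2: read '1', 1-count=3 -> q_odd
  Position 3: read '0', 1-count=3 -> q_odd (no change)
  Position 4: read '1', 1-count=4 -> q_even
  Position 5: read '0', 1-count=4 -> q_even (no change)
  Position 6: read '0', 1-count=4 -> q_even (no change)
  Position 7: read '0', 1-count=4 -> q_even (no change)
  Position 8: read '1', 1-count=5 -> q_odd
  Position 9: read '0', 1-count=5 -> q_odd (no change)
Final state: q_odd, total 1s = 5 (odd); the DFA requires an even count -> reject

0


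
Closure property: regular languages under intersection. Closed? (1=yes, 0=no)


Regular languages are closed under:
- Union (DFA product construction)
- Intersection (DFA product construction)
- Complement (swap accept/reject states)
- Concatenation (NFA construction)
- Kleene star (NFA construction)
intersection is in this list
Therefore: closed

1


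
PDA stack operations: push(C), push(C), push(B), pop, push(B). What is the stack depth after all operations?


Tracing stack operations:
  push(C) -> stack = [C], depth=1
  push(C) -> stack = [C,C], depth=2
  push(B) -> stack = [C,C,B], depth=3
  pop -> removed B, stack = [C,C], depth=2
  push(B) -> stack = [C,C,B], depth=3
Final depth = 3

3


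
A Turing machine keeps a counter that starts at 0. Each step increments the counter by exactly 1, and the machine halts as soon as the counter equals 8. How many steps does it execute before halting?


Counter starts at 0. Counting sequence:
  Step 1: counter = 1
  Step 2: counter = 2
  Step 3: counter = 3
  Step 4: counter = 4
  Step 5: counter = 5
  Step 6: counter = 6
  Step 7: counter = 7
  Step 8: counter = 8
Counter reached 8 -> halt
Total steps = 8

8


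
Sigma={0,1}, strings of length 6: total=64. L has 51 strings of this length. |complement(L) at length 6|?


Alphabet: {0,1}
String length: 6
Total strings of length 6 = 2^6 = 64
Strings in L = 51
Complement = total - |L|
= 64 - 51
= 13

13


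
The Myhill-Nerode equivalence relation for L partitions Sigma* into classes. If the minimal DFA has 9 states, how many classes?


Myhill-Nerode theorem:
Number of equivalence classes = number of states in minimal DFA
Minimal DFA states = 9
Therefore equivalence classes = 9

9


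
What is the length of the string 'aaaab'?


String: 'aaaab'
Counting characters:
  'a' appears 4 time(s)
  'b' appears 1 time(s)
Total length = 4 + 1 = 5

5


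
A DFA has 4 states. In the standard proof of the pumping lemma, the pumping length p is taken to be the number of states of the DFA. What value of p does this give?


Pumping lemma for regular languages (standard proof):
Take p = |Q|, the number of DFA states.
Any string of length >= |Q| passes through |Q|+1 states while reading its first |Q| symbols,
so by pigeonhole some state repeats, giving the loop that can be pumped.
Here |Q| = 4
Therefore the proof uses p = 4

4


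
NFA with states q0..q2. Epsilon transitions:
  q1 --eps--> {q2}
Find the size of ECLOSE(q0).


Starting from q0
Initialize closure = {q0}
q0 has no outgoing epsilon transitions -> nothing to add
Final closure: {q0}
Size = 1

1


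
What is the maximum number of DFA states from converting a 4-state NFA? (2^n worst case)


NFA has 4 states
Subset construction: each DFA state = subset of NFA states
Maximum subsets = 2^4
2^4 = 16

16


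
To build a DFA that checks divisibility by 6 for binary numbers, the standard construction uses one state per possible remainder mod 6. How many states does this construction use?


Divisibility by 6 is tracked via the remainder mod 6: 0, 1, ..., 5
The construction assigns one state to each remainder
Number of remainders = 6

6


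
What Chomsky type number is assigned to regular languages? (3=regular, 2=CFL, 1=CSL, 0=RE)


Chomsky hierarchy levels:
  Type 3: Regular (DFA/NFA/regex)
  Type 2: Context-free (PDA)
  Type 1: Context-sensitive
  Type 0: Recursively enumerable (TM)
'regular' corresponds to Type 3

3


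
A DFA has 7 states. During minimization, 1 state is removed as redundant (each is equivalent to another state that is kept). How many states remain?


Original DFA: 7 states
Redundant states removed: 1
Minimized states = original - removed
= 7 - 1
= 6

6


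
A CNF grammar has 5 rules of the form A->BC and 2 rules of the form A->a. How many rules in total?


CNF allows two rule forms:
  A -> BC (binary): 5 rules
  A -> a (terminal): 2 rules
Total = 5 + 2 = 7

7


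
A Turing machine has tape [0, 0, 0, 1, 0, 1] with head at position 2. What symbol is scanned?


Tape: [0, 0, 0, 1, 0, 1]
Positions: 0 1 2 3 4 5
Values:    0 0 0 1 0 1
Head at position 2
tape[2] = 0

0


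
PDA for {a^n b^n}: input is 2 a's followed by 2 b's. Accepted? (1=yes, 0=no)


Language requires equal numbers of a's and b's
PDA pushes for each 'a', pops for each 'b'
Number of a's = 2
Number of b's = 2
2 == 2 -> Accept

1


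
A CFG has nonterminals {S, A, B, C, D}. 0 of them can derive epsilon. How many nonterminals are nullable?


Nonterminals: {S, A, B, C, D}
A nonterminal is nullable if it can derive epsilon
Counting nullable nonterminals: 0
Total nullable = 0

0


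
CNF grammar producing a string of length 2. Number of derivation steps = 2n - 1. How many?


Chomsky Normal Form derivation:
String length n = 2
Each step either:
  - Splits a nonterminal into two (n-1 such steps)
  - Converts a nonterminal to terminal (n such steps)
Total = (n-1) + n = 2n - 1
= 2(2) - 1
= 4 - 1
= 3

3


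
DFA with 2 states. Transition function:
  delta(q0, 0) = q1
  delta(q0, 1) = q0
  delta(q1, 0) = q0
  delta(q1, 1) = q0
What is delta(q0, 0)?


Looking up transition function:
delta(q0, 0) in the table
Row: q0, Column: 0
Result: q1

q1


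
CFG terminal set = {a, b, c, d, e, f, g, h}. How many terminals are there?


Terminal symbols: a, b, c, d, e, f, g, h
Counting each: a (#1), b (#2), c (#3), d (#4), e (#5), f (#6), g (#7), h (#8)
Total = 8

8


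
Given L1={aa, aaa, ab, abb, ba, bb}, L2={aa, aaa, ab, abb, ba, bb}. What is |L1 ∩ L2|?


L1 = {aa, aaa, ab, abb, ba, bb}
L2 = {aa, aaa, ab, abb, ba, bb}
Checking each string in L1 against L2:
  'aa': in L2? Yes
  'aaa': in L2? Yes
  'ab': in L2? Yes
  'abb': in L2? Yes
  'ba': in L2? Yes
  'bb': in L2? Yes
Intersection = {aa, aaa, ab, abb, ba, bb}
|L1 ∩ L2| = 6

6


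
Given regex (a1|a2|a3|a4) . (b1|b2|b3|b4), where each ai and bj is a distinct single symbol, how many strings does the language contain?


First group: 4 alternatives
Second group: 4 alternatives
Concatenation: each choice from group 1 pairs with each from group 2
Total = 4 x 4 = 16

16


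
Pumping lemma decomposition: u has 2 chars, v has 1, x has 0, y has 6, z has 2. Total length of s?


|s| = |u| + |v| + |x| + |y| + |z|
= 2 + 1 + 0 + 6 + 2
= 3 + 0 + 8
= 3 + 8
= 11

11


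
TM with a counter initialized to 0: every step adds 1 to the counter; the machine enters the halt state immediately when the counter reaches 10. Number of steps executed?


Counter starts at 0. Counting sequence:
  Step 1: counter = 1
  Step 2: counter = 2
  Step 3: counter = 3
  Step 4: counter = 4
  Step 5: counter = 5
  Step 6: counter = 6
  ...
  Step 10: counter = 10
Counter reached 10 -> halt
Total steps = 10

10


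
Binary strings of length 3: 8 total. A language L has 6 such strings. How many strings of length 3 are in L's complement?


Alphabet: {0,1}
String length: 3
Total strings of length 3 = 2^3 = 8
Strings in L = 6
Complement = total - |L|
= 8 - 6
= 2

2


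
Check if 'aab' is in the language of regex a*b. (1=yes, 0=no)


Pattern: a*b
String: 'aab'
Pattern requires: zero or more 'a's followed by exactly one 'b'
Found 2 leading 'a's
Remaining: 'b'
Remaining is exactly 'b' -> match
Result: 1

1


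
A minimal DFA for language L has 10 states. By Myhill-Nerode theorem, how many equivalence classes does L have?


Myhill-Nerode theorem:
Number of equivalence classes = number of states in minimal DFA
Minimal DFA states = 10
Therefore equivalence classes = 10

10


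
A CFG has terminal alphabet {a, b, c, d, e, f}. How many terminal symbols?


Terminal symbols: a, b, c, d, e, f
Counting each: a (#1), b (#2), c (#3), d (#4), e (#5), f (#6)
Total = 6

6


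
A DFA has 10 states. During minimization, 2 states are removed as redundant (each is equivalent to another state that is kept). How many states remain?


Original DFA: 10 states
Redundant states removed: 2
Minimized states = original - removed
= 10 - 2
= 8

8


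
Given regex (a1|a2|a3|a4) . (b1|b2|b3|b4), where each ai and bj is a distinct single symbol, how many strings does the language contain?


First group: 4 alternatives
Second group: 4 alternatives
Concatenation: each choice from group 1 pairs with each from group 2
Total = 4 x 4 = 16

16


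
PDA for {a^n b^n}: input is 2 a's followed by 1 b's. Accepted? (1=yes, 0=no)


Language requires equal numbers of a's and b's
PDA pushes for each 'a', pops for each 'b'
Number of a's = 2
Number of b's = 1
2 != 1 -> Reject

0


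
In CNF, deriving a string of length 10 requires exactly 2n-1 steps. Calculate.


Chomsky Normal Form derivation:
String length n = 10
Each step either:
  - Splits a nonterminal into two (n-1 such steps)
  - Converts a nonterminal to terminal (n such steps)
Total = (n-1) + n = 2n - 1
= 2(10) - 1
= 20 - 1
= 19

19


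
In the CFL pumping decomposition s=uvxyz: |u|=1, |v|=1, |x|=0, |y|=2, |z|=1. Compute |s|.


|s| = |u| + |v| + |x| + |y| + |z|
= 1 + 1 + 0 + 2 + 1
= 2 + 0 + 3
= 2 + 3
= 5

5


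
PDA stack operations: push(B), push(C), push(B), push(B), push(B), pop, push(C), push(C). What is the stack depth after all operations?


Tracing stack operations:
  push(B) -> stack = [B], depth=1
  push(C) -> stack = [B,C], depth=2
  push(B) -> stack = [B,C,B], depth=3
  push(B) -> stack = [B,C,B,B], depth=4
  push(B) -> stack = [B,C,B,B,B], depth=5
  pop -> removed B, stack = [B,C,B,B], depth=4
  push(C) -> stack = [B,C,B,B,C], depth=5
  push(C) -> stack = [B,C,B,B,C,C], depth=6
Final depth = 6

6


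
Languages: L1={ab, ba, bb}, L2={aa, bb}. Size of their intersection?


L1 = {ab, ba, bb}
L2 = {aa, bb}
Checking each string in L1 against L2:
  'ab': in L2? No
  'ba': in L2? No
  'bb': in L2? Yes
Intersection = {bb}
|L1 ∩ L2| = 1

1


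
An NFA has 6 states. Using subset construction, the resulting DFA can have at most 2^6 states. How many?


NFA has 6 states
Subset construction: each DFA state = subset of NFA states
Maximum subsets = 2^6
2^6 = 64

64


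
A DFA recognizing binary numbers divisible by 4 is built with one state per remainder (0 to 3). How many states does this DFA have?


Divisibility by 4 is tracked via the remainder mod 4: 0, 1, ..., 3
The construction assigns one state to each remainder
Number of remainders = 4

4


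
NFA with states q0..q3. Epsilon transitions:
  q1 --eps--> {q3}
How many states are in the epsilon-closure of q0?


Starting from q0
Initialize closure = {q0}
q0 has no outgoing epsilon transitions -> nothing to add
Final closure: {q0}
Size = 1

1


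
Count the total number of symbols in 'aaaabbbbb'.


String: 'aaaabbbbb'
Counting characters:
  'a' appears 4 time(s)
  'b' appears 5 time(s)
Total length = 4 + 5 = 9

9


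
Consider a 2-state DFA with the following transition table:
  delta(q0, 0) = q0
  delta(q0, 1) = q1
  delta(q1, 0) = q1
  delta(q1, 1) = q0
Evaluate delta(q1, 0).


Looking up transition function:
delta(q1, 0) in the table
Row: q1, Column: 0
Result: q1

q1


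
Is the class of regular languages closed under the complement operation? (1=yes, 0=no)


Regular languages are closed under:
- Union (DFA product construction)
- Intersection (DFA product construction)
- Complement (swap accept/reject states)
- Concatenation (NFA construction)
- Kleene star (NFA construction)
complement is in this list
Therefore: closed

1


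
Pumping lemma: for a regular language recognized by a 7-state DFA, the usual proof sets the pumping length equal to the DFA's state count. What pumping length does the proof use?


Pumping lemma for regular languages (standard proof):
Take p = |Q|, the number of DFA states.
Any string of length >= |Q| passes through |Q|+1 states while reading its first |Q| symbols,
so by pigeonhole some state repeats, giving the loop that can be pumped.
Here |Q| = 7
Therefore the proof uses p = 7

7


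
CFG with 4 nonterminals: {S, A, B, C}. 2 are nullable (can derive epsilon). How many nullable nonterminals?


Nonterminals: {S, A, B, C}
A nonterminal is nullable if it can derive epsilon
Counting nullable nonterminals: 2
Total nullable = 2

2


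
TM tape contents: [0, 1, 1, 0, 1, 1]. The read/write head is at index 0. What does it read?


Tape: [0, 1, 1, 0, 1, 1]
Positions: 0 1 2 3 4 5
Values:    0 1 1 0 1 1
Head at position 0
tape[0] = 0

0


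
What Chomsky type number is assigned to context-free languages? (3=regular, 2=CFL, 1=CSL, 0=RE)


Chomsky hierarchy levels:
  Type 3: Regular (DFA/NFA/regex)
  Type 2: Context-free (PDA)
  Type 1: Context-sensitive
  Type 0: Recursively enumerable (TM)
'context-free' corresponds to Type 2

2


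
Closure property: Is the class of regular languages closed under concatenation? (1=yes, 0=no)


Regular languages are closed under all standard operations:
- Union: Yes (product construction)
- Intersection: Yes (product construction)
- Complement: Yes (swap accept/reject)
- Concatenation: Yes (NFA construction)
Operation: concatenation -> Closed

1
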